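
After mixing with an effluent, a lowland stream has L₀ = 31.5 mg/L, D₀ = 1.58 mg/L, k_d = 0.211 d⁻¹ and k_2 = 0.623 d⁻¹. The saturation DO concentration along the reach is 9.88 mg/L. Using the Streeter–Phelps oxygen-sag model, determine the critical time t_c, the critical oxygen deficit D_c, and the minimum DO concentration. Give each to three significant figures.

t_c ≈ 2.38 d; D_c ≈ 6.46 mg/L; min DO ≈ 3.42 mg/L

t_c = [1/(k_2−k_d)] ln[(k_2/k_d)(1 − D₀(k_2−k_d)/(k_d L₀))]
= [1/(0.623−0.211)] ln[(0.623/0.211)(1 − 1.58×0.4120/(0.211×31.5))]
= (1/0.4120) ln[2.953 × 0.9021] = 2.427 × ln(2.663) = 2.427 × 0.9796 = 2.378 d.
D_c = (k_d/k_2) L₀ e^(−k_d t_c) = (0.211/0.623) × 31.5 × e^(−0.211×2.378) = 0.3387 × 31.5 × 0.6055 = 6.460 mg/L.
Minimum DO = C_s − D_c = 9.88 − 6.460 = 3.420 mg/L.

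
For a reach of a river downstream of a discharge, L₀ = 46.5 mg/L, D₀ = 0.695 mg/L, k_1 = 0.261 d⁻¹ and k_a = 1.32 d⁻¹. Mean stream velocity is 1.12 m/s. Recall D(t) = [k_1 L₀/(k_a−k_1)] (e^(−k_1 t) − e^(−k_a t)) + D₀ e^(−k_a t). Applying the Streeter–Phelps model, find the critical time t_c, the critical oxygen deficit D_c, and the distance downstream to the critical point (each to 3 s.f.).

With k_a/k_1 = 5.057 and 1 − D₀(k_a−k_1)/(k_1 L₀) = 0.9394,
t_c = ln(5.057 × 0.9394) / (1.32 − 0.261) = ln(4.751) / 1.059 = 1.558/1.059 = 1.471 d.
D_c = (k_1/k_a) L₀ e^(−k_1 t_c) = (0.261/1.32) × 46.5 × e^(−0.261×1.471) = 0.1977 × 46.5 × 0.6811 = 6.262 mg/L.
x_c = v t_c = 1.12 m/s × 1.471 d × 86400 s/d = 142400 m ≈ 142 km.

t_c ≈ 1.47 d; D_c ≈ 6.26 mg/L; x_c ≈ 142 km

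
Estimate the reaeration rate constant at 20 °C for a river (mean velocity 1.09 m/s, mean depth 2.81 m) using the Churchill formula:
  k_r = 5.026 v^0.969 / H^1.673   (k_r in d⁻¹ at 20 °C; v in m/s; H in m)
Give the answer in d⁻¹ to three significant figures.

k_r = 5.026 × 1.09^0.969 / 2.81^1.673 = 5.026 × 1.087 / 5.632 = 0.9701 d⁻¹.

k_r ≈ 0.970 d⁻¹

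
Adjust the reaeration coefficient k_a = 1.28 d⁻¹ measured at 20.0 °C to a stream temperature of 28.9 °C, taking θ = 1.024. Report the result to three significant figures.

k_a(T₂) = k_a(T₁) · θ^(T₂−T₁) = 1.28 × 1.024^(28.9−20.0)
= 1.28 × 1.024^8.90 = 1.28 × 1.235 = 1.581 d⁻¹.

k_a ≈ 1.58 d⁻¹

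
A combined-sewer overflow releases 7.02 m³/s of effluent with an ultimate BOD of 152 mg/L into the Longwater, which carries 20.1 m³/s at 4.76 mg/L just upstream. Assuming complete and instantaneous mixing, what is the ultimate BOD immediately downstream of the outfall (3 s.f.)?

Flow-weighted mixing: C = (Q_r C_r + Q_w C_w)/(Q_r + Q_w)
= (20.1×4.76 + 7.02×152)/(20.1 + 7.02) = 1163/27.12 = 42.87 mg/L.

42.9 mg/L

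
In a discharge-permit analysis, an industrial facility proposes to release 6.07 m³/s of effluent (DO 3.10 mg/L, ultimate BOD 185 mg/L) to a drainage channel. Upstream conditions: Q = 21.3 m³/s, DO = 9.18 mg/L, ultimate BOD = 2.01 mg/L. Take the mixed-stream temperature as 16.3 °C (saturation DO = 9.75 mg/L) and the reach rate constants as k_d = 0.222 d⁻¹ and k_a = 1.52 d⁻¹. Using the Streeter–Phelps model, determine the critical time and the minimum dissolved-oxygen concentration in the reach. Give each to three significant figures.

t_c ≈ 1.25 d; minimum DO ≈ 5.03 mg/L

Mixed DO = (21.3×9.18 + 6.07×3.10)/(21.3+6.07) = 214.4/27.37 = 7.832 mg/L.
Mixed L₀ = (21.3×2.01 + 6.07×185)/(27.37) = 1166/27.37 = 42.59 mg/L.
Initial deficit D₀ = C_s − DO₀ = 9.75 − 7.832 = 1.918 mg/L.
t_c = (1/1.298) ln[(1.52/0.222)(1 − 1.918×1.298/(0.222×42.59))] = 0.7704 × ln(5.044) = 1.247 d.
D_c = (0.222/1.52) × 42.59 × e^(−0.222×1.247) = 0.1461 × 42.59 × 0.7582 = 4.717 mg/L.
Minimum DO = 9.75 − 4.717 = 5.033 mg/L.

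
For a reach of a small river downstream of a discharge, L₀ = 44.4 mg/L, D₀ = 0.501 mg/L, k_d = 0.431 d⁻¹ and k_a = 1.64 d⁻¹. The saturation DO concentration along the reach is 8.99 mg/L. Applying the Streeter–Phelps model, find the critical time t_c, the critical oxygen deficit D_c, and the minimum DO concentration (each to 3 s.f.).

t_c ≈ 1.08 d; D_c ≈ 7.33 mg/L; min DO ≈ 1.66 mg/L

At the critical point dD/dt = 0, so k_d L₀ e^(−k_d t) = k_a D. Substituting D(t) from the Streeter–Phelps equation and solving for t gives
t_c = ln[(k_a/k_d)(1 − D₀(k_a−k_d)/(k_d L₀))] / (k_a−k_d).
Here k_a−k_d = 1.209 d⁻¹ and 1 − D₀(k_a−k_d)/(k_d L₀) = 1 − 0.501×1.209/(0.431×44.4) = 0.9683, so
t_c = ln(3.805 × 0.9683) / 1.209 = 1.304 / 1.209 = 1.079 d.
L(t_c) = L₀ e^(−k_d t_c) = 44.4 × 0.6282 = 27.89 mg/L, and at the critical point k_a D_c = k_d L, so D_c = (0.431/1.64) × 27.89 = 7.330 mg/L.
Minimum DO = C_s − D_c = 8.99 − 7.330 = 1.660 mg/L.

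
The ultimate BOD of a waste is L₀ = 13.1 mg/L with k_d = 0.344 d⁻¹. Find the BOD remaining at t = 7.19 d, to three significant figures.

L_t = L₀ e^(−k_d t) = 13.1 × e^(−0.344×7.19) = 13.1 × 0.08430 = 1.104 mg/L.

L ≈ 1.10 mg/L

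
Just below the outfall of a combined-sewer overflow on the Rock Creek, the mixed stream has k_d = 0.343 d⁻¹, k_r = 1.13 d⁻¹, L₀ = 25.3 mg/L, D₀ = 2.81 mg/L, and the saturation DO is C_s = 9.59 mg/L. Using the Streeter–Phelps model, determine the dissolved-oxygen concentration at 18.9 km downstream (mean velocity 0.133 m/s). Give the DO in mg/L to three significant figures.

DO ≈ 4.60 mg/L

Travel time t = x/v = 18.9 km / (0.133 m/s) = 18900 m / 0.133 m/s = 142100 s = 1.645 d.
k_d L₀/(k_r−k_d) = 0.343×25.3/(1.13−0.343) = 8.678/0.7870 = 11.03 mg/L.
e^(−k_d t) = e^(−0.343×1.645) = 0.5688; e^(−k_r t) = e^(−1.13×1.645) = 0.1559.
D = 11.03 × (0.5688 − 0.1559) + 2.81 × 0.1559 = 4.553 + 0.4381 = 4.991 mg/L.
DO = C_s − D = 9.59 − 4.991 = 4.599 mg/L.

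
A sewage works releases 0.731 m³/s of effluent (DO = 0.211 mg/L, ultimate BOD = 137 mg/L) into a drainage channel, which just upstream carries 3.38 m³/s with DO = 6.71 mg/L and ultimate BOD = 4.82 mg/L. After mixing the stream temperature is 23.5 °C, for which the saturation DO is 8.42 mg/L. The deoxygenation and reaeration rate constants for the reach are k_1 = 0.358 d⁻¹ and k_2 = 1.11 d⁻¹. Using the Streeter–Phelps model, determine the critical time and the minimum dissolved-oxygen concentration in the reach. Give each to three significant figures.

Mixed DO = (3.38×6.71 + 0.731×0.211)/(3.38+0.731) = 22.83/4.111 = 5.554 mg/L.
Mixed L₀ = (3.38×4.82 + 0.731×137)/(4.111) = 116.4/4.111 = 28.32 mg/L.
Initial deficit D₀ = C_s − DO₀ = 8.42 − 5.554 = 2.866 mg/L.
t_c = (1/0.7520) ln[(1.11/0.358)(1 − 2.866×0.7520/(0.358×28.32))] = 1.330 × ln(2.442) = 1.187 d.
D_c = (0.358/1.11) × 28.32 × e^(−0.358×1.187) = 0.3225 × 28.32 × 0.6538 = 5.972 mg/L.
Minimum DO = 8.42 − 5.972 = 2.448 mg/L.

t_c ≈ 1.19 d; minimum DO ≈ 2.45 mg/L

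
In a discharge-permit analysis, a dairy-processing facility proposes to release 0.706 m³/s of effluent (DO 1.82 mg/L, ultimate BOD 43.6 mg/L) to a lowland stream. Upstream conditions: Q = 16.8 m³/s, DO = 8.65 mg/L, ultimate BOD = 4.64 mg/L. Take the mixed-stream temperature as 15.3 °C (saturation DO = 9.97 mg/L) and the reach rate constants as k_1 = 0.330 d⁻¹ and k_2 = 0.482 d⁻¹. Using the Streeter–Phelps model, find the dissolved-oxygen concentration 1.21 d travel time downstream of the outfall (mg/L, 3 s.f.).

Mixed DO = (16.8×8.65 + 0.706×1.82)/(16.8+0.706) = 146.6/17.51 = 8.375 mg/L.
Mixed L₀ = (16.8×4.64 + 0.706×43.6)/(17.51) = 108.7/17.51 = 6.211 mg/L.
Initial deficit D₀ = C_s − DO₀ = 9.97 − 8.375 = 1.595 mg/L.
D(1.21) = [0.330×6.211/(0.482−0.330)](e^(−0.330×1.21) − e^(−0.482×1.21)) + 1.595 e^(−0.482×1.21)
= 13.48 × (0.6708 − 0.5581) + 1.595 × 0.5581 = 2.410 mg/L.
DO = 9.97 − 2.410 = 7.560 mg/L.

DO ≈ 7.56 mg/L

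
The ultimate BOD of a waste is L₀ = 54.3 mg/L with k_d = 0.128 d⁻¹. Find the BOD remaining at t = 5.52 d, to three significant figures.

L ≈ 26.8 mg/L

L_t = L₀ e^(−k_d t) = 54.3 × e^(−0.128×5.52) = 54.3 × 0.4933 = 26.79 mg/L.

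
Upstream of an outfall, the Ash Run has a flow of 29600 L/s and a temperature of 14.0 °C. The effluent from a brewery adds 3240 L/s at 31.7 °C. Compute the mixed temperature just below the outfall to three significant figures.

15.7 °C

Flow-weighted mixing: C = (Q_r C_r + Q_w C_w)/(Q_r + Q_w)
= (29600×14.0 + 3240×31.7)/(29600 + 3240) = 517100/32840 = 15.75 °C.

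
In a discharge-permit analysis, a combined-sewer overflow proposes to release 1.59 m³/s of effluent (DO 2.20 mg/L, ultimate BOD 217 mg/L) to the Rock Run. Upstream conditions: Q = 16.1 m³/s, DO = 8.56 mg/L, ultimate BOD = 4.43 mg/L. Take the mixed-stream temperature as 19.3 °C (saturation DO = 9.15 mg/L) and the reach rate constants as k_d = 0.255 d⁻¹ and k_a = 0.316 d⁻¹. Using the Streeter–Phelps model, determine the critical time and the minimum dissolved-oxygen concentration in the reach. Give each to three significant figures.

Mixed DO = (16.1×8.56 + 1.59×2.20)/(16.1+1.59) = 141.3/17.69 = 7.988 mg/L.
Mixed L₀ = (16.1×4.43 + 1.59×217)/(17.69) = 416.4/17.69 = 23.54 mg/L.
Initial deficit D₀ = C_s − DO₀ = 9.15 − 7.988 = 1.162 mg/L.
t_c = (1/0.06100) ln[(0.316/0.255)(1 − 1.162×0.06100/(0.255×23.54))] = 16.39 × ln(1.225) = 3.321 d.
D_c = (0.255/0.316) × 23.54 × e^(−0.255×3.321) = 0.8070 × 23.54 × 0.4287 = 8.143 mg/L.
Minimum DO = 9.15 − 8.143 = 1.007 mg/L.

t_c ≈ 3.32 d; minimum DO ≈ 1.01 mg/L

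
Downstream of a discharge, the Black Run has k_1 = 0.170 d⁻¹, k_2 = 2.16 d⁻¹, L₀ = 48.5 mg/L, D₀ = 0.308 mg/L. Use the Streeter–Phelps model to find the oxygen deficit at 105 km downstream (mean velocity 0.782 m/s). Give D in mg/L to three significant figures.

Travel time t = x/v = 105 km / (0.782 m/s) = 105000 m / 0.782 m/s = 134300 s = 1.554 d.
k_1 L₀/(k_2−k_1) = 0.170×48.5/(2.16−0.170) = 8.245/1.990 = 4.143 mg/L.
e^(−k_1 t) = e^(−0.170×1.554) = 0.7678; e^(−k_2 t) = e^(−2.16×1.554) = 0.03485.
D = 4.143 × (0.7678 − 0.03485) + 0.308 × 0.03485 = 3.037 + 0.01073 = 3.048 mg/L.

D ≈ 3.05 mg/L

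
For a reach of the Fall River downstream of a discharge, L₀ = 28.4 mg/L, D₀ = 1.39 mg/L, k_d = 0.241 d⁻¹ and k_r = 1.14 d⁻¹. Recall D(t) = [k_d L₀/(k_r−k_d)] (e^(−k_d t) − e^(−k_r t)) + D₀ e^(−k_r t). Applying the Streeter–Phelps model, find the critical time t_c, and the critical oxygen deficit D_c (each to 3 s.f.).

With k_r/k_d = 4.730 and 1 − D₀(k_r−k_d)/(k_d L₀) = 0.8174,
t_c = ln(4.730 × 0.8174) / (1.14 − 0.241) = ln(3.867) / 0.8990 = 1.352/0.8990 = 1.504 d.
L(t_c) = L₀ e^(−k_d t_c) = 28.4 × 0.6959 = 19.76 mg/L, and at the critical point k_r D_c = k_d L, so D_c = (0.241/1.14) × 19.76 = 4.178 mg/L.

t_c ≈ 1.50 d; D_c ≈ 4.18 mg/L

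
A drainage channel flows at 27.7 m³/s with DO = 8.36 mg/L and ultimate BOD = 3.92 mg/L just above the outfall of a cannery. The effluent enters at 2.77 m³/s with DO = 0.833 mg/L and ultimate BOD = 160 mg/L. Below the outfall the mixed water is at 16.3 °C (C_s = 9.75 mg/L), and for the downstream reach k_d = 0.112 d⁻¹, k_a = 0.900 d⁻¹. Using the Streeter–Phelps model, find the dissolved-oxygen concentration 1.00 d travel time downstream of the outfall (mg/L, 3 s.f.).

Mixed DO = (27.7×8.36 + 2.77×0.833)/(27.7+2.77) = 233.9/30.47 = 7.676 mg/L.
Mixed L₀ = (27.7×3.92 + 2.77×160)/(30.47) = 551.8/30.47 = 18.11 mg/L.
Initial deficit D₀ = C_s − DO₀ = 9.75 − 7.676 = 2.074 mg/L.
D(1.00) = [0.112×18.11/(0.900−0.112)](e^(−0.112×1.00) − e^(−0.900×1.00)) + 2.074 e^(−0.900×1.00)
= 2.574 × (0.8940 − 0.4066) + 2.074 × 0.4066 = 2.098 mg/L.
DO = 9.75 − 2.098 = 7.652 mg/L.

DO ≈ 7.65 mg/L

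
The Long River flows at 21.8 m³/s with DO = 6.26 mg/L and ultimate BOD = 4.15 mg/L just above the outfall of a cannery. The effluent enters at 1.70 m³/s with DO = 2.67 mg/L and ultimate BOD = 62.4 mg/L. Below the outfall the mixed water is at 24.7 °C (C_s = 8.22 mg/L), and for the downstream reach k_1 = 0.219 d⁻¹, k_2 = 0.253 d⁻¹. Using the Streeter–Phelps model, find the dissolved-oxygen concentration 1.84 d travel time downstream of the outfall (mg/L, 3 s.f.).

DO ≈ 4.64 mg/L

Mixed DO = (21.8×6.26 + 1.70×2.67)/(21.8+1.70) = 141.0/23.50 = 6.000 mg/L.
Mixed L₀ = (21.8×4.15 + 1.70×62.4)/(23.50) = 196.6/23.50 = 8.364 mg/L.
Initial deficit D₀ = C_s − DO₀ = 8.22 − 6.000 = 2.220 mg/L.
D(1.84) = [0.219×8.364/(0.253−0.219)](e^(−0.219×1.84) − e^(−0.253×1.84)) + 2.220 e^(−0.253×1.84)
= 53.87 × (0.6683 − 0.6278) + 2.220 × 0.6278 = 3.577 mg/L.
DO = 8.22 − 3.577 = 4.643 mg/L.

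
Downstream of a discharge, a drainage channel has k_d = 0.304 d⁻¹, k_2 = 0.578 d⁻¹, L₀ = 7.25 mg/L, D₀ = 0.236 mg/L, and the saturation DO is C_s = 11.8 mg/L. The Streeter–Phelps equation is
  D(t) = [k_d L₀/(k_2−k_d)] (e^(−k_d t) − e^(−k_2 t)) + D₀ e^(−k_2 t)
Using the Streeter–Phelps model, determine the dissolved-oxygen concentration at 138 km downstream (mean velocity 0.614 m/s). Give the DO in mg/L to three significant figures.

DO ≈ 9.89 mg/L

Travel time t = x/v = 138 km / (0.614 m/s) = 138000 m / 0.614 m/s = 224800 s = 2.601 d.
k_d L₀/(k_2−k_d) = 0.304×7.25/(0.578−0.304) = 2.204/0.2740 = 8.044 mg/L.
e^(−k_d t) = e^(−0.304×2.601) = 0.4535; e^(−k_2 t) = e^(−0.578×2.601) = 0.2223.
D = 8.044 × (0.4535 − 0.2223) + 0.236 × 0.2223 = 1.859 + 0.05247 = 1.912 mg/L.
DO = C_s − D = 11.8 − 1.912 = 9.888 mg/L.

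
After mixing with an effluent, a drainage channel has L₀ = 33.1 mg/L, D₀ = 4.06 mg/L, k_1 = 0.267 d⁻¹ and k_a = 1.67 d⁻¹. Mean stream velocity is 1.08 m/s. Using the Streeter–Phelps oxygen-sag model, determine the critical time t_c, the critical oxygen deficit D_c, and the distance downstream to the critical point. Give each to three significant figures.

t_c ≈ 0.570 d; D_c ≈ 4.55 mg/L; x_c ≈ 53.1 km

t_c = [1/(k_a−k_1)] ln[(k_a/k_1)(1 − D₀(k_a−k_1)/(k_1 L₀))]
= [1/(1.67−0.267)] ln[(1.67/0.267)(1 − 4.06×1.403/(0.267×33.1))]
= (1/1.403) ln[6.255 × 0.3555] = 0.7128 × ln(2.223) = 0.7128 × 0.7990 = 0.5695 d.
D_c = (k_1/k_a) L₀ e^(−k_1 t_c) = (0.267/1.67) × 33.1 × e^(−0.267×0.5695) = 0.1599 × 33.1 × 0.8589 = 4.546 mg/L.
x_c = v t_c = 1.08 m/s × 0.5695 d × 86400 s/d = 53140 m ≈ 53.1 km.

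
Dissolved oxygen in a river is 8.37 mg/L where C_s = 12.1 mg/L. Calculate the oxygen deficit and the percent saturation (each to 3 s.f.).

D = C_s − C = 12.1 − 8.37 = 3.73 mg/L.
% saturation = 8.37/12.1 × 100 = 69.2 %.

D ≈ 3.73 mg/L; 69.2 % saturation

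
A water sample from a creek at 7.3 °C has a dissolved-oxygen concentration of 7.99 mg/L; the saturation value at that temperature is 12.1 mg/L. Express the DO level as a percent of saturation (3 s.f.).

% saturation = C/C_s × 100 = 7.99/12.1 × 100 = 66.0 %.

66.0 % saturation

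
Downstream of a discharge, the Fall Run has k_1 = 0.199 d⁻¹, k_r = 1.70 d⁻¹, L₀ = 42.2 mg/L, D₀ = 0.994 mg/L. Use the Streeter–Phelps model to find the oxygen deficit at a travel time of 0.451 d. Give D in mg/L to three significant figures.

k_1 L₀/(k_r−k_1) = 0.199×42.2/(1.70−0.199) = 8.398/1.501 = 5.595 mg/L.
e^(−k_1 t) = e^(−0.199×0.4510) = 0.9142; e^(−k_r t) = e^(−1.70×0.4510) = 0.4645.
D = 5.595 × (0.9142 − 0.4645) + 0.994 × 0.4645 = 2.516 + 0.4618 = 2.977 mg/L.

D ≈ 2.98 mg/L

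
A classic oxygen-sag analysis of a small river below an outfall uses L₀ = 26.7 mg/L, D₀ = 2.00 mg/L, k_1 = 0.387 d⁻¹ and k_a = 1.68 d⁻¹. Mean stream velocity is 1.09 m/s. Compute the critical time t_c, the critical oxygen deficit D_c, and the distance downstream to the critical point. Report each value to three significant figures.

At the critical point dD/dt = 0, so k_1 L₀ e^(−k_1 t) = k_a D. Substituting D(t) from the Streeter–Phelps equation and solving for t gives
t_c = ln[(k_a/k_1)(1 − D₀(k_a−k_1)/(k_1 L₀))] / (k_a−k_1).
Here k_a−k_1 = 1.293 d⁻¹ and 1 − D₀(k_a−k_1)/(k_1 L₀) = 1 − 2.00×1.293/(0.387×26.7) = 0.7497, so
t_c = ln(4.341 × 0.7497) / 1.293 = 1.180 / 1.293 = 0.9127 d.
L(t_c) = L₀ e^(−k_1 t_c) = 26.7 × 0.7024 = 18.75 mg/L, and at the critical point k_a D_c = k_1 L, so D_c = (0.387/1.68) × 18.75 = 4.320 mg/L.
x_c = v t_c = 1.09 m/s × 0.9127 d × 86400 s/d = 85950 m ≈ 86.0 km.

t_c ≈ 0.913 d; D_c ≈ 4.32 mg/L; x_c ≈ 86.0 km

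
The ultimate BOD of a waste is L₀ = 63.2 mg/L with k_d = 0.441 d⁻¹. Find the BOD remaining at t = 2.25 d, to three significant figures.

L ≈ 23.4 mg/L

L_t = L₀ e^(−k_d t) = 63.2 × e^(−0.441×2.25) = 63.2 × 0.3707 = 23.43 mg/L.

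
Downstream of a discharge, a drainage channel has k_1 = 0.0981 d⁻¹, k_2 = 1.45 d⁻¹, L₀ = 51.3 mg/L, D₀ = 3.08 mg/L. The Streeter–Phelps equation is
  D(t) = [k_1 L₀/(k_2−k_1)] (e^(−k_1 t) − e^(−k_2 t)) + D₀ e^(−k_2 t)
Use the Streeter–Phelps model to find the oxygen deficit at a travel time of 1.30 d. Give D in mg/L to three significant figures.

D ≈ 3.18 mg/L

k_1 L₀/(k_2−k_1) = 0.0981×51.3/(1.45−0.0981) = 5.033/1.352 = 3.723 mg/L.
e^(−k_1 t) = e^(−0.0981×1.300) = 0.8803; e^(−k_2 t) = e^(−1.45×1.300) = 0.1518.
D = 3.723 × (0.8803 − 0.1518) + 3.08 × 0.1518 = 2.712 + 0.4676 = 3.179 mg/L.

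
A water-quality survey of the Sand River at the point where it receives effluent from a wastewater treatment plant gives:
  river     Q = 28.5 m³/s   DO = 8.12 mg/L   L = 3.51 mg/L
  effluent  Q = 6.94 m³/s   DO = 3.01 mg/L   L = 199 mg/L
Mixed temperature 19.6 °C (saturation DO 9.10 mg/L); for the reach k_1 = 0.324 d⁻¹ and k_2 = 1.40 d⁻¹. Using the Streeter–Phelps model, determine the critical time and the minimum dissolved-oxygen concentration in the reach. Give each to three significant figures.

Mixed DO = (28.5×8.12 + 6.94×3.01)/(28.5+6.94) = 252.3/35.44 = 7.119 mg/L.
Mixed L₀ = (28.5×3.51 + 6.94×199)/(35.44) = 1481/35.44 = 41.79 mg/L.
Initial deficit D₀ = C_s − DO₀ = 9.10 − 7.119 = 1.981 mg/L.
t_c = (1/1.076) ln[(1.40/0.324)(1 − 1.981×1.076/(0.324×41.79))] = 0.9294 × ln(3.641) = 1.201 d.
D_c = (0.324/1.40) × 41.79 × e^(−0.324×1.201) = 0.2314 × 41.79 × 0.6777 = 6.554 mg/L.
Minimum DO = 9.10 − 6.554 = 2.546 mg/L.

t_c ≈ 1.20 d; minimum DO ≈ 2.55 mg/L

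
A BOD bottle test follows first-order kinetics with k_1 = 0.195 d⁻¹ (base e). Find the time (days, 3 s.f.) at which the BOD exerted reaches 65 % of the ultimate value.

t ≈ 5.38 d

y/L₀ = 1 − e^(−k_1 t) = 0.65 ⇒ e^(−k_1 t) = 0.350
t = −ln(0.350) / 0.195 = 1.050 / 0.195 = 5.384 d.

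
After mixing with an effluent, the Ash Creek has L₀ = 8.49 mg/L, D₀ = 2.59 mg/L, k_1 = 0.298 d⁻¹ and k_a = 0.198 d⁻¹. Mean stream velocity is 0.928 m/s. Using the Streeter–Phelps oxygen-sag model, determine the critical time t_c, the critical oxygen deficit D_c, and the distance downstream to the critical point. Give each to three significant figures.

t_c ≈ 3.11 d; D_c ≈ 5.05 mg/L; x_c ≈ 250 km

t_c = [1/(k_a−k_1)] ln[(k_a/k_1)(1 − D₀(k_a−k_1)/(k_1 L₀))]
= [1/(0.198−0.298)] ln[(0.198/0.298)(1 − 2.59×-0.1000/(0.298×8.49))]
= (1/-0.1000) ln[0.6644 × 1.102] = -10.00 × ln(0.7324) = -10.00 × -0.3114 = 3.114 d.
D_c = (k_1/k_a) L₀ e^(−k_1 t_c) = (0.298/0.198) × 8.49 × e^(−0.298×3.114) = 1.505 × 8.49 × 0.3954 = 5.052 mg/L.
x_c = v t_c = 0.928 m/s × 3.114 d × 86400 s/d = 249600 m ≈ 250 km.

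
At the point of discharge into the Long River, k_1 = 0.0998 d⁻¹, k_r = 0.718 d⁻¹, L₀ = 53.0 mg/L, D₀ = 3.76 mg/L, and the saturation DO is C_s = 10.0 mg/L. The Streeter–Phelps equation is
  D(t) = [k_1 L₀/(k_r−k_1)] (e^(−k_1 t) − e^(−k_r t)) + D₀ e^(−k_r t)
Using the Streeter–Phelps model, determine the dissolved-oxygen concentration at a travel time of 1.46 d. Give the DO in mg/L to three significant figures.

DO ≈ 4.29 mg/L

k_1 L₀/(k_r−k_1) = 0.0998×53.0/(0.718−0.0998) = 5.289/0.6182 = 8.556 mg/L.
e^(−k_1 t) = e^(−0.0998×1.460) = 0.8644; e^(−k_r t) = e^(−0.718×1.460) = 0.3505.
D = 8.556 × (0.8644 − 0.3505) + 3.76 × 0.3505 = 4.397 + 1.318 = 5.715 mg/L.
DO = C_s − D = 10.0 − 5.715 = 4.285 mg/L.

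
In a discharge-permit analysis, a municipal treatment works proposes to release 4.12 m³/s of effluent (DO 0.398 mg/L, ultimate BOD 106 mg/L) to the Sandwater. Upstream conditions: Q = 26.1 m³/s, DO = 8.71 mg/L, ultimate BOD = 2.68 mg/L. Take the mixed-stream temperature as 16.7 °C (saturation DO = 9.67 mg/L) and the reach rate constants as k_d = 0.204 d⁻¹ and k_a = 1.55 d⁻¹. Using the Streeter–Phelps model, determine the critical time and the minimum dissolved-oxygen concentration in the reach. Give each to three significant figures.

Mixed DO = (26.1×8.71 + 4.12×0.398)/(26.1+4.12) = 229.0/30.22 = 7.577 mg/L.
Mixed L₀ = (26.1×2.68 + 4.12×106)/(30.22) = 506.7/30.22 = 16.77 mg/L.
Initial deficit D₀ = C_s − DO₀ = 9.67 − 7.577 = 2.093 mg/L.
t_c = (1/1.346) ln[(1.55/0.204)(1 − 2.093×1.346/(0.204×16.77))] = 0.7429 × ln(1.339) = 0.2170 d.
D_c = (0.204/1.55) × 16.77 × e^(−0.204×0.2170) = 0.1316 × 16.77 × 0.9567 = 2.111 mg/L.
Minimum DO = 9.67 − 2.111 = 7.559 mg/L.

t_c ≈ 0.217 d; minimum DO ≈ 7.56 mg/L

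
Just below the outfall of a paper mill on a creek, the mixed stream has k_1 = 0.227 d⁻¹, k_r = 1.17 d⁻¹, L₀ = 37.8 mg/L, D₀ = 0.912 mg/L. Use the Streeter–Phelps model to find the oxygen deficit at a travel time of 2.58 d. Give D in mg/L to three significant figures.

D ≈ 4.67 mg/L

k_1 L₀/(k_r−k_1) = 0.227×37.8/(1.17−0.227) = 8.581/0.9430 = 9.099 mg/L.
e^(−k_1 t) = e^(−0.227×2.580) = 0.5567; e^(−k_r t) = e^(−1.17×2.580) = 0.04887.
D = 9.099 × (0.5567 − 0.04887) + 0.912 × 0.04887 = 4.621 + 0.04457 = 4.666 mg/L.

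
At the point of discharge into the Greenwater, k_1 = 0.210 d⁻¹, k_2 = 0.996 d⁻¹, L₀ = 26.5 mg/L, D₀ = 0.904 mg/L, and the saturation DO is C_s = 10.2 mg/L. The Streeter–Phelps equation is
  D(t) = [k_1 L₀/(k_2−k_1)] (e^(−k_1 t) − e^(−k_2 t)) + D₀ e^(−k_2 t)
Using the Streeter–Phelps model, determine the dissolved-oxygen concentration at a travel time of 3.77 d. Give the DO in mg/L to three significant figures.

k_1 L₀/(k_2−k_1) = 0.210×26.5/(0.996−0.210) = 5.565/0.7860 = 7.080 mg/L.
e^(−k_1 t) = e^(−0.210×3.770) = 0.4531; e^(−k_2 t) = e^(−0.996×3.770) = 0.02340.
D = 7.080 × (0.4531 − 0.02340) + 0.904 × 0.02340 = 3.042 + 0.02116 = 3.063 mg/L.
DO = C_s − D = 10.2 − 3.063 = 7.137 mg/L.

DO ≈ 7.14 mg/L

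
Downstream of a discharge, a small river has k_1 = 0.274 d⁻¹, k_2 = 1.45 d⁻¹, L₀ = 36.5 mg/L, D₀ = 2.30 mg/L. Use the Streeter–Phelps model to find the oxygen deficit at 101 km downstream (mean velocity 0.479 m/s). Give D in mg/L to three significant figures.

D ≈ 4.18 mg/L

Travel time t = x/v = 101 km / (0.479 m/s) = 101000 m / 0.479 m/s = 210900 s = 2.440 d.
k_1 L₀/(k_2−k_1) = 0.274×36.5/(1.45−0.274) = 10.00/1.176 = 8.504 mg/L.
e^(−k_1 t) = e^(−0.274×2.440) = 0.5124; e^(−k_2 t) = e^(−1.45×2.440) = 0.02905.
D = 8.504 × (0.5124 − 0.02905) + 2.30 × 0.02905 = 4.110 + 0.06682 = 4.177 mg/L.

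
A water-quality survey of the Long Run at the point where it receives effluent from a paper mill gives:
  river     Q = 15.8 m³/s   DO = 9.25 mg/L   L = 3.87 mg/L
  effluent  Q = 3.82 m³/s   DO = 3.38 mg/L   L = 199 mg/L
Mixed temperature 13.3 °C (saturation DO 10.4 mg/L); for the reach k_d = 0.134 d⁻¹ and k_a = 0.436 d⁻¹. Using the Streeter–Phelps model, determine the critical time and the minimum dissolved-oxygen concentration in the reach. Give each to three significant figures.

Mixed DO = (15.8×9.25 + 3.82×3.38)/(15.8+3.82) = 159.1/19.62 = 8.107 mg/L.
Mixed L₀ = (15.8×3.87 + 3.82×199)/(19.62) = 821.3/19.62 = 41.86 mg/L.
Initial deficit D₀ = C_s − DO₀ = 10.4 − 8.107 = 2.293 mg/L.
t_c = (1/0.3020) ln[(0.436/0.134)(1 − 2.293×0.3020/(0.134×41.86))] = 3.311 × ln(2.852) = 3.470 d.
D_c = (0.134/0.436) × 41.86 × e^(−0.134×3.470) = 0.3073 × 41.86 × 0.6281 = 8.081 mg/L.
Minimum DO = 10.4 − 8.081 = 2.319 mg/L.

t_c ≈ 3.47 d; minimum DO ≈ 2.32 mg/L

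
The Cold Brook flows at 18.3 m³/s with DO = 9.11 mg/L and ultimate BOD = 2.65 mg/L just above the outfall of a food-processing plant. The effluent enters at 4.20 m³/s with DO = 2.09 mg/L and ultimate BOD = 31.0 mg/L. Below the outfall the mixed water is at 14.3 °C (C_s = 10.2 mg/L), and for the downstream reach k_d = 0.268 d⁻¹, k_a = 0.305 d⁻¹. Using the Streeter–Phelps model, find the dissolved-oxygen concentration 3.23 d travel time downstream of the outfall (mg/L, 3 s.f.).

Mixed DO = (18.3×9.11 + 4.20×2.09)/(18.3+4.20) = 175.5/22.50 = 7.800 mg/L.
Mixed L₀ = (18.3×2.65 + 4.20×31.0)/(22.50) = 178.7/22.50 = 7.942 mg/L.
Initial deficit D₀ = C_s − DO₀ = 10.2 − 7.800 = 2.400 mg/L.
D(3.23) = [0.268×7.942/(0.305−0.268)](e^(−0.268×3.23) − e^(−0.305×3.23)) + 2.400 e^(−0.305×3.23)
= 57.53 × (0.4208 − 0.3734) + 2.400 × 0.3734 = 3.623 mg/L.
DO = 10.2 − 3.623 = 6.577 mg/L.

DO ≈ 6.58 mg/L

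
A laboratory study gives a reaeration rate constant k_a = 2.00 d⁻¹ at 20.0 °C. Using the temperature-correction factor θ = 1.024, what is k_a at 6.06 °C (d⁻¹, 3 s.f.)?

k_a(T₂) = k_a(T₁) · θ^(T₂−T₁) = 2.00 × 1.024^(6.06−20.0)
= 2.00 × 1.024^-13.9 = 2.00 × 0.7185 = 1.437 d⁻¹.

k_a ≈ 1.44 d⁻¹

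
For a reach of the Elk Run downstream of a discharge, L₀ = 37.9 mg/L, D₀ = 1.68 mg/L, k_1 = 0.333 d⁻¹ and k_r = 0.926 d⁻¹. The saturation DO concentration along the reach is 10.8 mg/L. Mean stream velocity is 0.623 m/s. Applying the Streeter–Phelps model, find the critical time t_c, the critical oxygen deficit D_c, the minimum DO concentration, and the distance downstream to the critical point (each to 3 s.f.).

t_c ≈ 1.59 d; D_c ≈ 8.04 mg/L; min DO ≈ 2.76 mg/L; x_c ≈ 85.4 km

t_c = [1/(k_r−k_1)] ln[(k_r/k_1)(1 − D₀(k_r−k_1)/(k_1 L₀))]
= [1/(0.926−0.333)] ln[(0.926/0.333)(1 − 1.68×0.5930/(0.333×37.9))]
= (1/0.5930) ln[2.781 × 0.9211] = 1.686 × ln(2.561) = 1.686 × 0.9405 = 1.586 d.
D_c = (k_1/k_r) L₀ e^(−k_1 t_c) = (0.333/0.926) × 37.9 × e^(−0.333×1.586) = 0.3596 × 37.9 × 0.5897 = 8.037 mg/L.
Minimum DO = C_s − D_c = 10.8 − 8.037 = 2.763 mg/L.
x_c = v t_c = 0.623 m/s × 1.586 d × 86400 s/d = 85370 m ≈ 85.4 km.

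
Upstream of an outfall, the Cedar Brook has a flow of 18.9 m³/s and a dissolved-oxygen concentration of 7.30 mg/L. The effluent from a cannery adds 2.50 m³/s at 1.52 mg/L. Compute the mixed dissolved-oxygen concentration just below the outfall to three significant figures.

Flow-weighted mixing: C = (Q_r C_r + Q_w C_w)/(Q_r + Q_w)
= (18.9×7.30 + 2.50×1.52)/(18.9 + 2.50) = 141.8/21.40 = 6.625 mg/L.

6.62 mg/L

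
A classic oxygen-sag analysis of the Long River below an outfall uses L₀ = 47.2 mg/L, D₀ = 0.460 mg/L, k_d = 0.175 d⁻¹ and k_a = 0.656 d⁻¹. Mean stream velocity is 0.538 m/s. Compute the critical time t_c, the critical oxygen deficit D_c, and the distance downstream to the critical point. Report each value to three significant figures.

t_c ≈ 2.69 d; D_c ≈ 7.86 mg/L; x_c ≈ 125 km

With k_a/k_d = 3.749 and 1 − D₀(k_a−k_d)/(k_d L₀) = 0.9732,
t_c = ln(3.749 × 0.9732) / (0.656 − 0.175) = ln(3.648) / 0.4810 = 1.294/0.4810 = 2.691 d.
D_c = (k_d/k_a) L₀ e^(−k_d t_c) = (0.175/0.656) × 47.2 × e^(−0.175×2.691) = 0.2668 × 47.2 × 0.6245 = 7.863 mg/L.
x_c = v t_c = 0.538 m/s × 2.691 d × 86400 s/d = 125100 m ≈ 125 km.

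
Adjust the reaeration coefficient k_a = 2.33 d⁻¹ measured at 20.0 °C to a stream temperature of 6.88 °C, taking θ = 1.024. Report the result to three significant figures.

k_a(T₂) = k_a(T₁) · θ^(T₂−T₁) = 2.33 × 1.024^(6.88−20.0)
= 2.33 × 1.024^-13.1 = 2.33 × 0.7326 = 1.707 d⁻¹.

k_a ≈ 1.71 d⁻¹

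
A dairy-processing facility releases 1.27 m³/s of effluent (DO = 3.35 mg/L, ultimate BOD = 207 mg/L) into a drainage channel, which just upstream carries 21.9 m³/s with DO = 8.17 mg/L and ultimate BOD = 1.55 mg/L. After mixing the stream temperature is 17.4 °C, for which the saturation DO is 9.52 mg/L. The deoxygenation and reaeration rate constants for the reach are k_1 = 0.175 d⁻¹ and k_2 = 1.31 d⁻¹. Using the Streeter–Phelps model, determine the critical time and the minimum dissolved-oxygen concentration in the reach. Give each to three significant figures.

Mixed DO = (21.9×8.17 + 1.27×3.35)/(21.9+1.27) = 183.2/23.17 = 7.906 mg/L.
Mixed L₀ = (21.9×1.55 + 1.27×207)/(23.17) = 296.8/23.17 = 12.81 mg/L.
Initial deficit D₀ = C_s − DO₀ = 9.52 − 7.906 = 1.614 mg/L.
t_c = (1/1.135) ln[(1.31/0.175)(1 − 1.614×1.135/(0.175×12.81))] = 0.8811 × ln(1.368) = 0.2764 d.
D_c = (0.175/1.31) × 12.81 × e^(−0.175×0.2764) = 0.1336 × 12.81 × 0.9528 = 1.631 mg/L.
Minimum DO = 9.52 − 1.631 = 7.889 mg/L.

t_c ≈ 0.276 d; minimum DO ≈ 7.89 mg/L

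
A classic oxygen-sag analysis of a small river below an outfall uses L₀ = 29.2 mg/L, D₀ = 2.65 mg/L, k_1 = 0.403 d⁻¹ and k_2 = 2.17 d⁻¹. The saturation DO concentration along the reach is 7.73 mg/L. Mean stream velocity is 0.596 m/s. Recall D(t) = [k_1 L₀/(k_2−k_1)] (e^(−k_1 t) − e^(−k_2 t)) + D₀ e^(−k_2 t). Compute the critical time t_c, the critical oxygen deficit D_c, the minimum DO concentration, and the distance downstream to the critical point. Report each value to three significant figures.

t_c = [1/(k_2−k_1)] ln[(k_2/k_1)(1 − D₀(k_2−k_1)/(k_1 L₀))]
= [1/(2.17−0.403)] ln[(2.17/0.403)(1 − 2.65×1.767/(0.403×29.2))]
= (1/1.767) ln[5.385 × 0.6021] = 0.5659 × ln(3.242) = 0.5659 × 1.176 = 0.6656 d.
L(t_c) = L₀ e^(−k_1 t_c) = 29.2 × 0.7647 = 22.33 mg/L, and at the critical point k_2 D_c = k_1 L, so D_c = (0.403/2.17) × 22.33 = 4.147 mg/L.
Minimum DO = C_s − D_c = 7.73 − 4.147 = 3.583 mg/L.
x_c = v t_c = 0.596 m/s × 0.6656 d × 86400 s/d = 34280 m ≈ 34.3 km.

t_c ≈ 0.666 d; D_c ≈ 4.15 mg/L; min DO ≈ 3.58 mg/L; x_c ≈ 34.3 km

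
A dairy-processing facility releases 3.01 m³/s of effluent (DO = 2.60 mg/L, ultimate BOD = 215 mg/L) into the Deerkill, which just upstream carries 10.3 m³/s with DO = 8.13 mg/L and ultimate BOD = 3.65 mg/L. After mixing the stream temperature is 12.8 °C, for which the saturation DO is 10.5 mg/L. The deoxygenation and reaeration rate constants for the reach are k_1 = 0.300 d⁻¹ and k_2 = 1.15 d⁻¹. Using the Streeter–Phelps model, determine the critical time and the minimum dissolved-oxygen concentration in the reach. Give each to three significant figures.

t_c ≈ 1.32 d; minimum DO ≈ 1.47 mg/L

Mixed DO = (10.3×8.13 + 3.01×2.60)/(10.3+3.01) = 91.57/13.31 = 6.879 mg/L.
Mixed L₀ = (10.3×3.65 + 3.01×215)/(13.31) = 684.7/13.31 = 51.45 mg/L.
Initial deficit D₀ = C_s − DO₀ = 10.5 − 6.879 = 3.621 mg/L.
t_c = (1/0.8500) ln[(1.15/0.300)(1 − 3.621×0.8500/(0.300×51.45))] = 1.176 × ln(3.069) = 1.319 d.
D_c = (0.300/1.15) × 51.45 × e^(−0.300×1.319) = 0.2609 × 51.45 × 0.6732 = 9.034 mg/L.
Minimum DO = 10.5 − 9.034 = 1.466 mg/L.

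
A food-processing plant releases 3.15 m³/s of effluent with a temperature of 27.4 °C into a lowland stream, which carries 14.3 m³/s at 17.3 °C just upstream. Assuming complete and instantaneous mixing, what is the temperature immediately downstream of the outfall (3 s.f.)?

19.1 °C

Flow-weighted mixing: C = (Q_r C_r + Q_w C_w)/(Q_r + Q_w)
= (14.3×17.3 + 3.15×27.4)/(14.3 + 3.15) = 333.7/17.45 = 19.12 °C.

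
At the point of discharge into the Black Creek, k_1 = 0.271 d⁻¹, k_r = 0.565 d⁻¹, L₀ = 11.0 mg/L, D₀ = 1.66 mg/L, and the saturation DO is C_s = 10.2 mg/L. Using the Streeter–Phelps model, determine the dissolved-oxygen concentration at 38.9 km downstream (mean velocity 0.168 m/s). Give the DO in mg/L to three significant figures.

DO ≈ 7.16 mg/L

Travel time t = x/v = 38.9 km / (0.168 m/s) = 38900 m / 0.168 m/s = 231500 s = 2.680 d.
k_1 L₀/(k_r−k_1) = 0.271×11.0/(0.565−0.271) = 2.981/0.2940 = 10.14 mg/L.
e^(−k_1 t) = e^(−0.271×2.680) = 0.4837; e^(−k_r t) = e^(−0.565×2.680) = 0.2200.
D = 10.14 × (0.4837 − 0.2200) + 1.66 × 0.2200 = 2.674 + 0.3652 = 3.039 mg/L.
DO = C_s − D = 10.2 − 3.039 = 7.161 mg/L.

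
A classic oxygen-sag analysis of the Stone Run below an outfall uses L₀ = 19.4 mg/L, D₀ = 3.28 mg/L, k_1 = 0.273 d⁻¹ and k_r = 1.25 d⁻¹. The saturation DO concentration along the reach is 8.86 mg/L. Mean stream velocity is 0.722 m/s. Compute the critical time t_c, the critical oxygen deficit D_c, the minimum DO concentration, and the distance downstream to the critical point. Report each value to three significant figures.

t_c ≈ 0.606 d; D_c ≈ 3.59 mg/L; min DO ≈ 5.27 mg/L; x_c ≈ 37.8 km

With k_r/k_1 = 4.579 and 1 − D₀(k_r−k_1)/(k_1 L₀) = 0.3949,
t_c = ln(4.579 × 0.3949) / (1.25 − 0.273) = ln(1.808) / 0.9770 = 0.5924/0.9770 = 0.6063 d.
L(t_c) = L₀ e^(−k_1 t_c) = 19.4 × 0.8474 = 16.44 mg/L, and at the critical point k_r D_c = k_1 L, so D_c = (0.273/1.25) × 16.44 = 3.591 mg/L.
Minimum DO = C_s − D_c = 8.86 − 3.591 = 5.269 mg/L.
x_c = v t_c = 0.722 m/s × 0.6063 d × 86400 s/d = 37820 m ≈ 37.8 km.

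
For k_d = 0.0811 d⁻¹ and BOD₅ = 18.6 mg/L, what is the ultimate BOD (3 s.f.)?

L₀ ≈ 55.8 mg/L

BOD₅ = L₀(1 − e^(−5k_d)) ⇒ L₀ = BOD₅ / (1 − e^(−5×0.0811))
= 18.6 / (1 − 0.6666) = 18.6 / 0.3334 = 55.80 mg/L.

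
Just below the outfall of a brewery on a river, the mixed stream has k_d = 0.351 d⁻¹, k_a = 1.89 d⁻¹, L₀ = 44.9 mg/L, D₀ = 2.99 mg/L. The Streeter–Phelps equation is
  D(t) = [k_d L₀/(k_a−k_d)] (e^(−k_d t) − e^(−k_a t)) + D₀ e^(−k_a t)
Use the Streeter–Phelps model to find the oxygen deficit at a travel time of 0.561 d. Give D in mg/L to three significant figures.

D ≈ 5.90 mg/L

k_d L₀/(k_a−k_d) = 0.351×44.9/(1.89−0.351) = 15.76/1.539 = 10.24 mg/L.
e^(−k_d t) = e^(−0.351×0.5610) = 0.8213; e^(−k_a t) = e^(−1.89×0.5610) = 0.3464.
D = 10.24 × (0.8213 − 0.3464) + 2.99 × 0.3464 = 4.863 + 1.036 = 5.899 mg/L.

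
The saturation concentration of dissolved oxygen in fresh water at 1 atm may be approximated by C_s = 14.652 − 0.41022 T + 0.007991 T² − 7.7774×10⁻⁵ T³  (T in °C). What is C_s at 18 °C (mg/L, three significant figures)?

C_s ≈ 9.40 mg/L

C_s = 14.652 − 0.41022×18 + 0.007991×18² − 7.7774×10⁻⁵×18³ = 9.404 mg/L.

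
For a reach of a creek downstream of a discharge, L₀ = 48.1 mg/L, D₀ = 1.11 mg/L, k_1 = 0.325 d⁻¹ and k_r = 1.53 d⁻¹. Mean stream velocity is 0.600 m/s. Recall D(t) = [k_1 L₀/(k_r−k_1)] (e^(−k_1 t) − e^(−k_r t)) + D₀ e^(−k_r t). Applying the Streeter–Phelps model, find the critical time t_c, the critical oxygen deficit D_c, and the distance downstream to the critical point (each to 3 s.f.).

t_c ≈ 1.21 d; D_c ≈ 6.89 mg/L; x_c ≈ 62.8 km

With k_r/k_1 = 4.708 and 1 − D₀(k_r−k_1)/(k_1 L₀) = 0.9144,
t_c = ln(4.708 × 0.9144) / (1.53 − 0.325) = ln(4.305) / 1.205 = 1.460/1.205 = 1.211 d.
D_c = (k_1/k_r) L₀ e^(−k_1 t_c) = (0.325/1.53) × 48.1 × e^(−0.325×1.211) = 0.2124 × 48.1 × 0.6746 = 6.892 mg/L.
x_c = v t_c = 0.600 m/s × 1.211 d × 86400 s/d = 62800 m ≈ 62.8 km.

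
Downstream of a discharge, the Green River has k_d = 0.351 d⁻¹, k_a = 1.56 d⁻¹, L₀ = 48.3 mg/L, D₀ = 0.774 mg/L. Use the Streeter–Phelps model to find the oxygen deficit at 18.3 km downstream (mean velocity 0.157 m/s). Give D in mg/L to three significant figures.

D ≈ 7.12 mg/L

Travel time t = x/v = 18.3 km / (0.157 m/s) = 18300 m / 0.157 m/s = 116600 s = 1.349 d.
k_d L₀/(k_a−k_d) = 0.351×48.3/(1.56−0.351) = 16.95/1.209 = 14.02 mg/L.
e^(−k_d t) = e^(−0.351×1.349) = 0.6228; e^(−k_a t) = e^(−1.56×1.349) = 0.1219.
D = 14.02 × (0.6228 − 0.1219) + 0.774 × 0.1219 = 7.024 + 0.09435 = 7.118 mg/L.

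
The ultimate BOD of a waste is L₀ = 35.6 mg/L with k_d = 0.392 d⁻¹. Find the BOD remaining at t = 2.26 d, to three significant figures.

L_t = L₀ e^(−k_d t) = 35.6 × e^(−0.392×2.26) = 35.6 × 0.4123 = 14.68 mg/L.

L ≈ 14.7 mg/L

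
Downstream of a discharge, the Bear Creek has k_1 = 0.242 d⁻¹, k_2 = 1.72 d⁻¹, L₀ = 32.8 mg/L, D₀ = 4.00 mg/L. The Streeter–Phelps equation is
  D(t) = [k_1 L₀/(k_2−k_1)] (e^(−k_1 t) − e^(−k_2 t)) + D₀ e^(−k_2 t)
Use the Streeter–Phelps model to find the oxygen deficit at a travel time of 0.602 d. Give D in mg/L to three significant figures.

D ≈ 4.16 mg/L

k_1 L₀/(k_2−k_1) = 0.242×32.8/(1.72−0.242) = 7.938/1.478 = 5.371 mg/L.
e^(−k_1 t) = e^(−0.242×0.6020) = 0.8644; e^(−k_2 t) = e^(−1.72×0.6020) = 0.3551.
D = 5.371 × (0.8644 − 0.3551) + 4.00 × 0.3551 = 2.736 + 1.420 = 4.156 mg/L.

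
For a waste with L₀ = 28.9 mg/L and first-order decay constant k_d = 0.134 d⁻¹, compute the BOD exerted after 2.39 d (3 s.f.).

y_t = L₀(1 − e^(−k_d t)) = 28.9 × (1 − e^(−0.134×2.39))
= 28.9 × (1 − 0.7260) = 28.9 × 0.2740 = 7.920 mg/L.

y ≈ 7.92 mg/L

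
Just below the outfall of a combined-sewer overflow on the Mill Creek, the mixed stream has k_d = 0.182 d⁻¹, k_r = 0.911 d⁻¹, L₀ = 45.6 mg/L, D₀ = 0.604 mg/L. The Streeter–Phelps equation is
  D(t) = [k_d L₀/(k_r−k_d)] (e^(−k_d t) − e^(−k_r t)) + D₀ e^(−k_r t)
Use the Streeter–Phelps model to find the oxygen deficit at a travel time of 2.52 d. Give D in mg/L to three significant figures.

D ≈ 6.11 mg/L

k_d L₀/(k_r−k_d) = 0.182×45.6/(0.911−0.182) = 8.299/0.7290 = 11.38 mg/L.
e^(−k_d t) = e^(−0.182×2.520) = 0.6321; e^(−k_r t) = e^(−0.911×2.520) = 0.1007.
D = 11.38 × (0.6321 − 0.1007) + 0.604 × 0.1007 = 6.050 + 0.06082 = 6.111 mg/L.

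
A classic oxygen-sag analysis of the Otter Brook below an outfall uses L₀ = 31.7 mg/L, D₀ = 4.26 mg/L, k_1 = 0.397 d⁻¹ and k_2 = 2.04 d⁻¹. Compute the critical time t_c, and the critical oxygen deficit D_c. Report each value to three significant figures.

t_c ≈ 0.502 d; D_c ≈ 5.05 mg/L

With k_2/k_1 = 5.139 and 1 − D₀(k_2−k_1)/(k_1 L₀) = 0.4438,
t_c = ln(5.139 × 0.4438) / (2.04 − 0.397) = ln(2.281) / 1.643 = 0.8245/1.643 = 0.5018 d.
L(t_c) = L₀ e^(−k_1 t_c) = 31.7 × 0.8194 = 25.97 mg/L, and at the critical point k_2 D_c = k_1 L, so D_c = (0.397/2.04) × 25.97 = 5.055 mg/L.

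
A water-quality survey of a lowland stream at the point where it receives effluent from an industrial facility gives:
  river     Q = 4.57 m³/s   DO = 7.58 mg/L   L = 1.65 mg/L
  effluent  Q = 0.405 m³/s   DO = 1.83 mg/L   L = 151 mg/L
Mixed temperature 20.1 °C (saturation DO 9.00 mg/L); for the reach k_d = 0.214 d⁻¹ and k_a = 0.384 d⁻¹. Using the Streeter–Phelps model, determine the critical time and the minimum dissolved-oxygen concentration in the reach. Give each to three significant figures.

t_c ≈ 2.76 d; minimum DO ≈ 4.74 mg/L

Mixed DO = (4.57×7.58 + 0.405×1.83)/(4.57+0.405) = 35.38/4.975 = 7.112 mg/L.
Mixed L₀ = (4.57×1.65 + 0.405×151)/(4.975) = 68.70/4.975 = 13.81 mg/L.
Initial deficit D₀ = C_s − DO₀ = 9.00 − 7.112 = 1.888 mg/L.
t_c = (1/0.1700) ln[(0.384/0.214)(1 − 1.888×0.1700/(0.214×13.81))] = 5.882 × ln(1.599) = 2.763 d.
D_c = (0.214/0.384) × 13.81 × e^(−0.214×2.763) = 0.5573 × 13.81 × 0.5536 = 4.260 mg/L.
Minimum DO = 9.00 − 4.260 = 4.740 mg/L.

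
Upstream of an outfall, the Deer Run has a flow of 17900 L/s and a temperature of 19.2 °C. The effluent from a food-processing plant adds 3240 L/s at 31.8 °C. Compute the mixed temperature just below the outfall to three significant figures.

Flow-weighted mixing: C = (Q_r C_r + Q_w C_w)/(Q_r + Q_w)
= (17900×19.2 + 3240×31.8)/(17900 + 3240) = 446700/21140 = 21.13 °C.

21.1 °C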